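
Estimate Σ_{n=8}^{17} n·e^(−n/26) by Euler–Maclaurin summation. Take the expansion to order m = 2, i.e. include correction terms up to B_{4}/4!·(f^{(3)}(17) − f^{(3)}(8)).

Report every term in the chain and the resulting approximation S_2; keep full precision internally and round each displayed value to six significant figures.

S_2 ≈ 75.7919

∫_8^17 x·e^(−x/26) dx evaluates to 68.4584.
½[f(8) + f(17)] = ½[5.88113 + 8.84071] = 7.36092.
Running total after boundary: 75.8193.
k=1: B_{2}/(2)! × [f^{(1)}(17) − f^{(1)}(8)] = 1/12 × (0.180014 − 0.508944) = -0.0274108.
After k=1: 75.7919.
k=2: B_{4}/(4)! × [f^{(3)}(17) − f^{(3)}(8)] = −1/720 × (0.00180488 − 0.00292785) = 1.55968e-06.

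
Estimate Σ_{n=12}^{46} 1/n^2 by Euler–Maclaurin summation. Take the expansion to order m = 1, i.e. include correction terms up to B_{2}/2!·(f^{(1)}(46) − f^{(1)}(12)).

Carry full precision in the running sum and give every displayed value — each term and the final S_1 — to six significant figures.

Integral: ∫_12^46 1/x^2 dx = 0.0615942.
½[f(12) + f(46)] = ½[0.00694444 + 0.000472590] = 0.00370852.
So far: 0.0653027.
k=1: B_{2}/(2)! × [f^{(1)}(46) − f^{(1)}(12)] = 1/12 × (-2.05474e-05 − (-0.00115741)) = 9.47383e-05.

S_1 ≈ 0.0653975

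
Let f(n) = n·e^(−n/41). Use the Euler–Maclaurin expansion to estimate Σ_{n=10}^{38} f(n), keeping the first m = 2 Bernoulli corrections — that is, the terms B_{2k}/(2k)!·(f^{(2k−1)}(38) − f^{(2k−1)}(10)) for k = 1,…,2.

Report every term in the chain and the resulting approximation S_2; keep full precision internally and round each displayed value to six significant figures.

∫_10^38 x·e^(−x/41) dx evaluates to 356.415.
½[f(10) + f(38)] = ½[7.83564 + 15.0407] = 11.4381.
So far: 367.853.
k=1: B_{2}/(2)! × [f^{(1)}(38) − f^{(1)}(10)] = 1/12 × (0.0289615 − 0.592451) = -0.0469575.
Partial sum through k=1: 367.806.
k=2: B_{4}/(4)! × [f^{(3)}(38) − f^{(3)}(10)] = −1/720 × (0.000488147 − 0.00128470) = 1.10632e-06.

S_2 ≈ 367.806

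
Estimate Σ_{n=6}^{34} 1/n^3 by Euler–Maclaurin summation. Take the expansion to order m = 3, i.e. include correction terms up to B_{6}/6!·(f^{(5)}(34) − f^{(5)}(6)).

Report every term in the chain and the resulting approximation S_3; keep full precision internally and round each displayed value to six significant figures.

S_3 ≈ 0.0159749

Integral: ∫_6^34 1/x^3 dx = 0.0134564.
Endpoint term: (f(6) + f(34))/2 = (0.00462963 + 2.54427e-05)/2 = 0.00232754.
Running total after boundary: 0.0157839.
Correction k=1: B_{2}/2! · (f^{(1)}(34) − f^{(1)}(6)) = 1/12 · (-2.24494e-06 − (-0.00231481)) = 0.000192714.
Running total after k=1: 0.0159766.
Correction k=2: B_{4}/4! · (f^{(3)}(34) − f^{(3)}(6)) = −1/720 · (-3.88399e-08 − (-0.00128601)) = -1.78607e-06.
Running total after k=2: 0.0159748.
Correction k=3: B_{6}/6! · (f^{(5)}(34) − f^{(5)}(6)) = 1/30240 · (-1.41114e-09 − (-0.00150034)) = 4.96145e-08.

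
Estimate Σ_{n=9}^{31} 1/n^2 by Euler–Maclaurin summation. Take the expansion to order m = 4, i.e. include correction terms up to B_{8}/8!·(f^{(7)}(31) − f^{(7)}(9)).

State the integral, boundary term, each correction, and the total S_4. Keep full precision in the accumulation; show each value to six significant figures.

S_4 ≈ 0.0857686

∫_9^31 1/x^2 dx evaluates to 0.0788530.
½[f(9) + f(31)] = ½[0.0123457 + 0.00104058] = 0.00669313.
Integral + boundary = 0.0855462.
k=1: B_{2}/(2)! × [f^{(1)}(31) − f^{(1)}(9)] = 1/12 × (-6.71344e-05 − (-0.00274348)) = 0.000223029.
Partial sum through k=1: 0.0857692.
k=2: B_{4}/(4)! × [f^{(3)}(31) − f^{(3)}(9)] = −1/720 × (-8.38306e-07 − (-0.000406442)) = -5.63339e-07.
Partial sum through k=2: 0.0857686.
k=3: B_{6}/(6)! × [f^{(5)}(31) − f^{(5)}(9)] = 1/30240 × (-2.61698e-08 − (-0.000150534)) = 4.97711e-09.
Partial sum through k=3: 0.0857686.
k=4: B_{8}/(8)! × [f^{(7)}(31) − f^{(7)}(9)] = −1/1209600 × (-1.52498e-09 − (-0.000104073)) = -8.60379e-11.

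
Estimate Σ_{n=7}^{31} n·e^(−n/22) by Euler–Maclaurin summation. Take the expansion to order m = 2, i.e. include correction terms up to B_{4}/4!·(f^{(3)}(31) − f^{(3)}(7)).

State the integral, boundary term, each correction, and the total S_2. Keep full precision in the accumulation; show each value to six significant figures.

S_2 ≈ 185.480

∫_7^31 x·e^(−x/22) dx evaluates to 179.196.
Boundary: ½(f(7) + f(31)) = ½(5.09229 + 7.57533) = 6.33381.
Running total after boundary: 185.530.
Order-1 term: 1/12 · (-0.0999676 − 0.496003) = -0.0496642.
Running total after k=1: 185.480.
Order-2 term: −1/720 · (0.000803229 − 0.00403088) = 4.48284e-06.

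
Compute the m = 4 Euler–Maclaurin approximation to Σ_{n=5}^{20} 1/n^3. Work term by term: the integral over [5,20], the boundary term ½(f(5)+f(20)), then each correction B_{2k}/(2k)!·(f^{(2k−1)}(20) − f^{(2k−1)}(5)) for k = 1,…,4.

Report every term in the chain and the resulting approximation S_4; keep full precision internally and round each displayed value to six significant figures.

∫_5^20 1/x^3 dx evaluates to 0.0187500.
Endpoint term: (f(5) + f(20))/2 = (0.00800000 + 0.000125000)/2 = 0.00406250.
Integral + boundary = 0.0228125.
Order-1 term: 1/12 · (-1.87500e-05 − (-0.00480000)) = 0.000398437.
Partial sum through k=1: 0.0232109.
Order-2 term: −1/720 · (-9.37500e-07 − (-0.00384000)) = -5.33203e-06.
Partial sum through k=2: 0.0232056.
Order-3 term: 1/30240 · (-9.84375e-08 − (-0.00645120)) = 2.13330e-07.
Partial sum through k=3: 0.0232058.
Order-4 term: −1/1209600 · (-1.77188e-08 − (-0.0185795)) = -1.53600e-08.

S_4 ≈ 0.0232058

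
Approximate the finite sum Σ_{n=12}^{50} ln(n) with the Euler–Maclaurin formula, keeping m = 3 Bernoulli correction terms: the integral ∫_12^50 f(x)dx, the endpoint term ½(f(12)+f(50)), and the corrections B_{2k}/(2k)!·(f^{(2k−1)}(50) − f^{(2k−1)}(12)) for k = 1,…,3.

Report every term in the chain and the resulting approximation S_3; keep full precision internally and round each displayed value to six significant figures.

S_3 ≈ 130.975

∫_12^50 ln(x) dx evaluates to 127.782.
Endpoint term: (f(12) + f(50))/2 = (2.48491 + 3.91202)/2 = 3.19846.
Running total after boundary: 130.981.
Correction k=1: B_{2}/2! · (f^{(1)}(50) − f^{(1)}(12)) = 1/12 · (0.0200000 − 0.0833333) = -0.00527778.
Partial sum through k=1: 130.975.
Correction k=2: B_{4}/4! · (f^{(3)}(50) − f^{(3)}(12)) = −1/720 · (1.60000e-05 − 0.00115741) = 1.58529e-06.
Partial sum through k=2: 130.975.
Correction k=3: B_{6}/6! · (f^{(5)}(50) − f^{(5)}(12)) = 1/30240 · (7.68000e-08 − 9.64506e-05) = -3.18696e-09.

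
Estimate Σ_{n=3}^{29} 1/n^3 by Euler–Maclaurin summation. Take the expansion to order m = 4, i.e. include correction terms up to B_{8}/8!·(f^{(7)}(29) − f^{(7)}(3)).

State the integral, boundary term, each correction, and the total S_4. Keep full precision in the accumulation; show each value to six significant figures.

The integral term ∫_3^29 1/x^3 dx = 0.0549610.
Boundary: ½(f(3) + f(29)) = ½(0.0370370 + 4.10021e-05) = 0.0185390.
Integral + boundary = 0.0735000.
k=1: B_{2}/(2)! × [f^{(1)}(29) − f^{(1)}(3)] = 1/12 × (-4.24160e-06 − (-0.0370370)) = 0.00308607.
Partial sum through k=1: 0.0765861.
k=2: B_{4}/(4)! × [f^{(3)}(29) − f^{(3)}(3)] = −1/720 × (-1.00870e-07 − (-0.0823045)) = -0.000114312.
Partial sum through k=2: 0.0764718.
k=3: B_{6}/(6)! × [f^{(5)}(29) − f^{(5)}(3)] = 1/30240 × (-5.03752e-09 − (-0.384088)) = 1.27013e-05.
Partial sum through k=3: 0.0764845.
k=4: B_{8}/(8)! × [f^{(7)}(29) − f^{(7)}(3)] = −1/1209600 × (-4.31274e-10 − (-3.07270)) = -2.54026e-06.

S_4 ≈ 0.0764820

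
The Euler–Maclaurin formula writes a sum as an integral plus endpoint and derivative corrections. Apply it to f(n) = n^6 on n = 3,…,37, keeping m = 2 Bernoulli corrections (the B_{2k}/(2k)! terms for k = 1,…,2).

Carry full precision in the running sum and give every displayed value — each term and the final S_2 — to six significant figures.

The integral term ∫_3^37 x^6 dx = 1.35617e+10.
Endpoint term: (f(3) + f(37))/2 = (729.000 + 2.56573e+09)/2 = 1.28286e+09.
Running total after boundary: 1.48446e+10.
Correction k=1: B_{2}/2! · (f^{(1)}(37) − f^{(1)}(3)) = 1/12 · (4.16064e+08 − 1458.00) = 3.46719e+07.
Running total after k=1: 1.48792e+10.
Correction k=2: B_{4}/4! · (f^{(3)}(37) − f^{(3)}(3)) = −1/720 · (6.07836e+06 − 3240.00) = -8437.67.

S_2 ≈ 1.48792e+10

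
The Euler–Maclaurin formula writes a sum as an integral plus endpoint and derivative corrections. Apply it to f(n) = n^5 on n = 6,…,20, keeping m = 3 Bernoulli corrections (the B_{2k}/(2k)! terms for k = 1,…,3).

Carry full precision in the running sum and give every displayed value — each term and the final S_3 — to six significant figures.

Integral: ∫_6^20 x^5 dx = 1.06589e+07.
½[f(6) + f(20)] = ½[7776.00 + 3.20000e+06] = 1.60389e+06.
Running total after boundary: 1.22628e+07.
Correction k=1: B_{2}/2! · (f^{(1)}(20) − f^{(1)}(6)) = 1/12 · (800000 − 6480.00) = 66126.7.
Partial sum through k=1: 1.23289e+07.
Correction k=2: B_{4}/4! · (f^{(3)}(20) − f^{(3)}(6)) = −1/720 · (24000.0 − 2160.00) = -30.3333.
Partial sum through k=2: 1.23289e+07.
Correction k=3: B_{6}/6! · (f^{(5)}(20) − f^{(5)}(6)) = 1/30240 · (120.000 − 120.000) = 0.00000.

S_3 ≈ 1.23289e+07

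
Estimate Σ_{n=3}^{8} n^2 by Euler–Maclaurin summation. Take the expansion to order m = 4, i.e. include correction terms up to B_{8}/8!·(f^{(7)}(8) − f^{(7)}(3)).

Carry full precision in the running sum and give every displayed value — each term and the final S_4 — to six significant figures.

Integral: ∫_3^8 x^2 dx = 161.667.
Endpoint term: (f(3) + f(8))/2 = (9.00000 + 64.0000)/2 = 36.5000.
Integral + boundary = 198.167.
k=1: B_{2}/(2)! × [f^{(1)}(8) − f^{(1)}(3)] = 1/12 × (16.0000 − 6.00000) = 0.833333.
Running total after k=1: 199.000.
k=2: B_{4}/(4)! × [f^{(3)}(8) − f^{(3)}(3)] = −1/720 × (0.00000 − 0.00000) = 0.00000.
Running total after k=2: 199.000.
k=3: B_{6}/(6)! × [f^{(5)}(8) − f^{(5)}(3)] = 1/30240 × (0.00000 − 0.00000) = 0.00000.
Running total after k=3: 199.000.
k=4: B_{8}/(8)! × [f^{(7)}(8) − f^{(7)}(3)] = −1/1209600 × (0.00000 − 0.00000) = 0.00000.

S_4 ≈ 199.000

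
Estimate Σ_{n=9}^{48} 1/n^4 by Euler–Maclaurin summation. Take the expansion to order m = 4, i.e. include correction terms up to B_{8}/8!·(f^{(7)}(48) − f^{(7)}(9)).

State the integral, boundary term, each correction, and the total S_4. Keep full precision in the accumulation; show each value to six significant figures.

The integral term ∫_9^48 1/x^4 dx = 0.000454233.
Endpoint term: (f(9) + f(48))/2 = (0.000152416 + 1.88380e-07)/2 = 7.63021e-05.
So far: 0.000530535.
Correction k=1: B_{2}/2! · (f^{(1)}(48) − f^{(1)}(9)) = 1/12 · (-1.56983e-08 − (-6.77404e-05)) = 5.64372e-06.
Running total after k=1: 0.000536179.
Correction k=2: B_{4}/4! · (f^{(3)}(48) − f^{(3)}(9)) = −1/720 · (-2.04406e-10 − (-2.50890e-05)) = -3.48456e-08.
Running total after k=2: 0.000536144.
Correction k=3: B_{6}/6! · (f^{(5)}(48) − f^{(5)}(9)) = 1/30240 · (-4.96819e-12 − (-1.73455e-05)) = 5.73594e-10.
Running total after k=3: 0.000536145.
Correction k=4: B_{8}/8! · (f^{(7)}(48) − f^{(7)}(9)) = −1/1209600 · (-1.94070e-13 − (-1.92728e-05)) = -1.59332e-11.

S_4 ≈ 0.000536145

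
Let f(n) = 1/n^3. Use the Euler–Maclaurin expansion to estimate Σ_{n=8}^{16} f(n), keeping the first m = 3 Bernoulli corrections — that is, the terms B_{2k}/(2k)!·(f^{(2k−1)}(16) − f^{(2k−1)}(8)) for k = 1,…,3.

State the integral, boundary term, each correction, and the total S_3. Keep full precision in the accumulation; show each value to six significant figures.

The integral term ∫_8^16 1/x^3 dx = 0.00585938.
Endpoint term: (f(8) + f(16))/2 = (0.00195312 + 0.000244141)/2 = 0.00109863.
So far: 0.00695801.
Correction k=1: B_{2}/2! · (f^{(1)}(16) − f^{(1)}(8)) = 1/12 · (-4.57764e-05 − (-0.000732422)) = 5.72205e-05.
Running total after k=1: 0.00701523.
Correction k=2: B_{4}/4! · (f^{(3)}(16) − f^{(3)}(8)) = −1/720 · (-3.57628e-06 − (-0.000228882)) = -3.12924e-07.
Running total after k=2: 0.00701492.
Correction k=3: B_{6}/6! · (f^{(5)}(16) − f^{(5)}(8)) = 1/30240 · (-5.86733e-07 − (-0.000150204)) = 4.94765e-09.

S_3 ≈ 0.00701492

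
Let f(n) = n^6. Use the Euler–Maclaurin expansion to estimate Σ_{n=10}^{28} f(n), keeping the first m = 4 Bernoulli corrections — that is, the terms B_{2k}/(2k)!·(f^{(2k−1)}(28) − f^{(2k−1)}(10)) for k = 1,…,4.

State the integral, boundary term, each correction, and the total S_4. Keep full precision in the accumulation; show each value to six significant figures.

Integral: ∫_10^28 x^6 dx = 1.92613e+09.
Endpoint term: (f(10) + f(28))/2 = (1.00000e+06 + 4.81890e+08)/2 = 2.41445e+08.
Running total after boundary: 2.16758e+09.
Correction k=1: B_{2}/2! · (f^{(1)}(28) − f^{(1)}(10)) = 1/12 · (1.03262e+08 − 600000) = 8.55518e+06.
After k=1: 2.17613e+09.
Correction k=2: B_{4}/4! · (f^{(3)}(28) − f^{(3)}(10)) = −1/720 · (2.63424e+06 − 120000) = -3492.00.
After k=2: 2.17613e+09.
Correction k=3: B_{6}/6! · (f^{(5)}(28) − f^{(5)}(10)) = 1/30240 · (20160.0 − 7200.00) = 0.428571.
After k=3: 2.17613e+09.
Correction k=4: B_{8}/8! · (f^{(7)}(28) − f^{(7)}(10)) = −1/1209600 · (0.00000 − 0.00000) = 0.00000.

S_4 ≈ 2.17613e+09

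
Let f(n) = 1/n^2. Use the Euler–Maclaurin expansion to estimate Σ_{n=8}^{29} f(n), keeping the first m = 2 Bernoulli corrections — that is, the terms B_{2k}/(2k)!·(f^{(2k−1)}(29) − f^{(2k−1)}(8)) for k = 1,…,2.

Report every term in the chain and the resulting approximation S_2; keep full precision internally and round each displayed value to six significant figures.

∫_8^29 1/x^2 dx evaluates to 0.0905172.
Endpoint term: (f(8) + f(29))/2 = (0.0156250 + 0.00118906)/2 = 0.00840703.
So far: 0.0989243.
Order-1 term: 1/12 · (-8.20042e-05 − (-0.00390625)) = 0.000318687.
After k=1: 0.0992430.
Order-2 term: −1/720 · (-1.17010e-06 − (-0.000732422)) = -1.01563e-06.

S_2 ≈ 0.0992419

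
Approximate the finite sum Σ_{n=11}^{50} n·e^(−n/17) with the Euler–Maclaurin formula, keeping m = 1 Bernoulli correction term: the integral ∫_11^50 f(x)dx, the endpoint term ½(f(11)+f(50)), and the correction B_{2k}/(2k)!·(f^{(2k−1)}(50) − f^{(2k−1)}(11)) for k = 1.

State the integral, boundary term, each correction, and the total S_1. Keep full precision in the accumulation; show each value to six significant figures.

S_1 ≈ 193.258

∫_11^50 x·e^(−x/17) dx evaluates to 189.082.
Boundary: ½(f(11) + f(50)) = ½(5.75942 + 2.64018) = 4.19980.
Integral + boundary = 193.282.
Order-1 term: 1/12 · (-0.102501 − 0.184794) = -0.0239413.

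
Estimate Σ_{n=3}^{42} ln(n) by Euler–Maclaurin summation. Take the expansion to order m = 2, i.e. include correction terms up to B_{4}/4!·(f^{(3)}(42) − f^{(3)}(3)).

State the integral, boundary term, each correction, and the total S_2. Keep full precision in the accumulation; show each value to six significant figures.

S_2 ≈ 117.079

∫_3^42 ln(x) dx evaluates to 114.686.
Boundary: ½(f(3) + f(42)) = ½(1.09861 + 3.73767) = 2.41814.
So far: 117.104.
Order-1 term: 1/12 · (0.0238095 − 0.333333) = -0.0257937.
Running total after k=1: 117.079.
Order-2 term: −1/720 · (2.69949e-05 − 0.0740741) = 0.000102843.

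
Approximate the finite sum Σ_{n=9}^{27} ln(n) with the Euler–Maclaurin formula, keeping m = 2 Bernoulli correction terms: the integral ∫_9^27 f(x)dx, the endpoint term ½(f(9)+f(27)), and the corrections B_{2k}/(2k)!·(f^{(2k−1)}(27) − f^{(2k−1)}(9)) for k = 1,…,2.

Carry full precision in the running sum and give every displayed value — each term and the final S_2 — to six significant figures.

Integral: ∫_9^27 ln(x) dx = 51.2126.
½[f(9) + f(27)] = ½[2.19722 + 3.29584] = 2.74653.
So far: 53.9591.
Order-1 term: 1/12 · (0.0370370 − 0.111111) = -0.00617284.
Partial sum through k=1: 53.9529.
Order-2 term: −1/720 · (0.000101611 − 0.00274348) = 3.66927e-06.

S_2 ≈ 53.9529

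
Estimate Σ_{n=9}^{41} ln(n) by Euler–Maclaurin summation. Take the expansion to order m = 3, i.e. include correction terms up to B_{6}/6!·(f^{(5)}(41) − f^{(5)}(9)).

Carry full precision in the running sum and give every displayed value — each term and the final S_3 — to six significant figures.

The integral term ∫_9^41 ln(x) dx = 100.481.
Endpoint term: (f(9) + f(41))/2 = (2.19722 + 3.71357)/2 = 2.95540.
Integral + boundary = 103.437.
Correction k=1: B_{2}/2! · (f^{(1)}(41) − f^{(1)}(9)) = 1/12 · (0.0243902 − 0.111111) = -0.00722674.
Running total after k=1: 103.430.
Correction k=2: B_{4}/4! · (f^{(3)}(41) − f^{(3)}(9)) = −1/720 · (2.90187e-05 − 0.00274348) = 3.77009e-06.
Running total after k=2: 103.430.
Correction k=3: B_{6}/6! · (f^{(5)}(41) − f^{(5)}(9)) = 1/30240 · (2.07153e-07 − 0.000406442) = -1.34337e-08.

S_3 ≈ 103.430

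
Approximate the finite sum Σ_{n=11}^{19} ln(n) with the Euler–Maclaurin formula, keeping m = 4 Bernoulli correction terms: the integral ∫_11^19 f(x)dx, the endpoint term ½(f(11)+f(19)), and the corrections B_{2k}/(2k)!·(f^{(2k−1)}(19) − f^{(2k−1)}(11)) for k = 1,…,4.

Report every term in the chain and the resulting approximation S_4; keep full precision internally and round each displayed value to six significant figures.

Integral: ∫_11^19 ln(x) dx = 21.5675.
Boundary: ½(f(11) + f(19)) = ½(2.39790 + 2.94444) = 2.67117.
Integral + boundary = 24.2387.
Order-1 term: 1/12 · (0.0526316 − 0.0909091) = -0.00318979.
Partial sum through k=1: 24.2355.
Order-2 term: −1/720 · (0.000291588 − 0.00150263) = 1.68200e-06.
Partial sum through k=2: 24.2355.
Order-3 term: 1/30240 · (9.69267e-06 − 0.000149021) = -4.60742e-09.
Partial sum through k=3: 24.2355.
Order-4 term: −1/1209600 · (8.05485e-07 − 3.69474e-05) = 2.98792e-11.

S_4 ≈ 24.2355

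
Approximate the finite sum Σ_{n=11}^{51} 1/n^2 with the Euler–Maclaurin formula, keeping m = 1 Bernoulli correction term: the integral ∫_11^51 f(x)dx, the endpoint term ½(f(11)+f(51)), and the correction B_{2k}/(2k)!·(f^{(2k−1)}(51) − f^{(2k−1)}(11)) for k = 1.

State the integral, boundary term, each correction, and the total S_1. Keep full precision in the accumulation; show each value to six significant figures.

Integral: ∫_11^51 1/x^2 dx = 0.0713012.
Boundary: ½(f(11) + f(51)) = ½(0.00826446 + 0.000384468) = 0.00432447.
Running total after boundary: 0.0756257.
Correction k=1: B_{2}/2! · (f^{(1)}(51) − f^{(1)}(11)) = 1/12 · (-1.50772e-05 − (-0.00150263)) = 0.000123963.

S_1 ≈ 0.0757497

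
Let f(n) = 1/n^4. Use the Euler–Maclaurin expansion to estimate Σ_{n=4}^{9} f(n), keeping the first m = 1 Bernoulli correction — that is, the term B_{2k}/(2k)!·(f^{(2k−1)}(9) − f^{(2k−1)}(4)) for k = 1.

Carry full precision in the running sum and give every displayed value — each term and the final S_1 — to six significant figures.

The integral term ∫_4^9 1/x^4 dx = 0.00475109.
Boundary: ½(f(4) + f(9)) = ½(0.00390625 + 0.000152416) = 0.00202933.
Integral + boundary = 0.00678042.
Order-1 term: 1/12 · (-6.77404e-05 − (-0.00390625)) = 0.000319876.

S_1 ≈ 0.00710029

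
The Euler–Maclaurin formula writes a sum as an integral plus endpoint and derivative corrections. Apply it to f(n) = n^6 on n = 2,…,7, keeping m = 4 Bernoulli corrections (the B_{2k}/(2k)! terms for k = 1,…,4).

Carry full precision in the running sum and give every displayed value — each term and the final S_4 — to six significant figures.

∫_2^7 x^6 dx evaluates to 117631.
Boundary: ½(f(2) + f(7)) = ½(64.0000 + 117649) = 58856.5.
Running total after boundary: 176487.
Order-1 term: 1/12 · (100842 − 192.000) = 8387.50.
After k=1: 184875.
Order-2 term: −1/720 · (41160.0 − 960.000) = -55.8333.
After k=2: 184819.
Order-3 term: 1/30240 · (5040.00 − 1440.00) = 0.119048.
After k=3: 184819.
Order-4 term: −1/1209600 · (0.00000 − 0.00000) = 0.00000.

S_4 ≈ 184819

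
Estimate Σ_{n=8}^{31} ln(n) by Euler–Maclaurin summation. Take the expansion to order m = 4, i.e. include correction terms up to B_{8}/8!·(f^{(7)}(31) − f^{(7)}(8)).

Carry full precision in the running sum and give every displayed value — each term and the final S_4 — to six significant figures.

S_4 ≈ 69.5671

Integral: ∫_8^31 ln(x) dx = 66.8181.
Endpoint term: (f(8) + f(31))/2 = (2.07944 + 3.43399)/2 = 2.75671.
So far: 69.5748.
Order-1 term: 1/12 · (0.0322581 − 0.125000) = -0.00772849.
Partial sum through k=1: 69.5671.
Order-2 term: −1/720 · (6.71344e-05 − 0.00390625) = 5.33211e-06.
Partial sum through k=2: 69.5671.
Order-3 term: 1/30240 · (8.38306e-07 − 0.000732422) = -2.41926e-08.
Partial sum through k=3: 69.5671.
Order-4 term: −1/1209600 · (2.61698e-08 − 0.000343323) = 2.83810e-10.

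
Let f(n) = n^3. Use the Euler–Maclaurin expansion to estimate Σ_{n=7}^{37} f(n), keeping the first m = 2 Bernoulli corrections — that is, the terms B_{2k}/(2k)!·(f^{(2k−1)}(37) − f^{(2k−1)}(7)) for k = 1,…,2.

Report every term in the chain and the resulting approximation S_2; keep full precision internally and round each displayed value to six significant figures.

S_2 ≈ 493768

∫_7^37 x^3 dx evaluates to 467940.
Boundary: ½(f(7) + f(37)) = ½(343.000 + 50653.0) = 25498.0.
So far: 493438.
Order-1 term: 1/12 · (4107.00 − 147.000) = 330.000.
Partial sum through k=1: 493768.
Order-2 term: −1/720 · (6.00000 − 6.00000) = 0.00000.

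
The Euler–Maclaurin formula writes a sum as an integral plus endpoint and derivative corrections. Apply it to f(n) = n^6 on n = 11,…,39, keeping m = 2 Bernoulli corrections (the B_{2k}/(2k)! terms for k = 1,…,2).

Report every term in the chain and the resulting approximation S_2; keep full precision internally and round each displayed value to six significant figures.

Integral: ∫_11^39 x^6 dx = 1.96016e+10.
Boundary: ½(f(11) + f(39)) = ½(1.77156e+06 + 3.51874e+09) = 1.76026e+09.
So far: 2.13619e+10.
k=1: B_{2}/(2)! × [f^{(1)}(39) − f^{(1)}(11)] = 1/12 × (5.41345e+08 − 966306) = 4.50316e+07.
Running total after k=1: 2.14069e+10.
k=2: B_{4}/(4)! × [f^{(3)}(39) − f^{(3)}(11)] = −1/720 × (7.11828e+06 − 159720) = -9664.67.

S_2 ≈ 2.14069e+10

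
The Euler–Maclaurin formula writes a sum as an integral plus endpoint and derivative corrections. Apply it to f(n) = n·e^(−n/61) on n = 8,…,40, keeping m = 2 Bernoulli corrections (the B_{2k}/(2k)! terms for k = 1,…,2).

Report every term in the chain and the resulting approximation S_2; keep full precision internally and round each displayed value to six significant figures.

S_2 ≈ 507.583

∫_8^40 x·e^(−x/61) dx evaluates to 493.742.
½[f(8) + f(40)] = ½[7.01671 + 20.7624] = 13.8895.
Running total after boundary: 507.632.
Correction k=1: B_{2}/2! · (f^{(1)}(40) − f^{(1)}(8)) = 1/12 · (0.178692 − 0.762060) = -0.0486140.
Partial sum through k=1: 507.583.
Correction k=2: B_{4}/4! · (f^{(3)}(40) − f^{(3)}(8)) = −1/720 · (0.000327012 − 0.000676226) = 4.85020e-07.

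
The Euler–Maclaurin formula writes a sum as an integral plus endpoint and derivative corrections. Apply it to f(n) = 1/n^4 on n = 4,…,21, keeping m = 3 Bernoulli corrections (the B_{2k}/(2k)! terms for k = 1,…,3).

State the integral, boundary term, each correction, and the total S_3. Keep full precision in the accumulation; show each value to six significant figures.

∫_4^21 1/x^4 dx evaluates to 0.00517234.
Boundary: ½(f(4) + f(21)) = ½(0.00390625 + 5.14189e-06) = 0.00195570.
Running total after boundary: 0.00712804.
k=1: B_{2}/(2)! × [f^{(1)}(21) − f^{(1)}(4)] = 1/12 × (-9.79408e-07 − (-0.00390625)) = 0.000325439.
Running total after k=1: 0.00745348.
k=2: B_{4}/(4)! × [f^{(3)}(21) − f^{(3)}(4)] = −1/720 × (-6.66264e-08 − (-0.00732422)) = -1.01724e-05.
Running total after k=2: 0.00744330.
k=3: B_{6}/(6)! × [f^{(5)}(21) − f^{(5)}(4)] = 1/30240 × (-8.46049e-09 − (-0.0256348)) = 8.47710e-07.

S_3 ≈ 0.00744415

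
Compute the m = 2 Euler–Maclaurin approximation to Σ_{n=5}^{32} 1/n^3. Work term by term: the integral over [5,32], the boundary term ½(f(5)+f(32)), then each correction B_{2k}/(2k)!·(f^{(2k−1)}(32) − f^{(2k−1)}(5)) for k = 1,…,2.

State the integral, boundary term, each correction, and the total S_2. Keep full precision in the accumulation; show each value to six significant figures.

S_2 ≈ 0.0239214

The integral term ∫_5^32 1/x^3 dx = 0.0195117.
Boundary: ½(f(5) + f(32)) = ½(0.00800000 + 3.05176e-05) = 0.00401526.
Integral + boundary = 0.0235270.
Correction k=1: B_{2}/2! · (f^{(1)}(32) − f^{(1)}(5)) = 1/12 · (-2.86102e-06 − (-0.00480000)) = 0.000399762.
Running total after k=1: 0.0239267.
Correction k=2: B_{4}/4! · (f^{(3)}(32) − f^{(3)}(5)) = −1/720 · (-5.58794e-08 − (-0.00384000)) = -5.33326e-06.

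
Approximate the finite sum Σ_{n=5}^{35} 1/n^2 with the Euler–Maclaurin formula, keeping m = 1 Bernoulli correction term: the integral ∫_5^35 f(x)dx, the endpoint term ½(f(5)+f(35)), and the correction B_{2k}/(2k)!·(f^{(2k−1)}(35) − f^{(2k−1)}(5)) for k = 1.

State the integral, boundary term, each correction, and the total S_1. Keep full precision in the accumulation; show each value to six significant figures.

∫_5^35 1/x^2 dx evaluates to 0.171429.
Boundary: ½(f(5) + f(35)) = ½(0.0400000 + 0.000816327) = 0.0204082.
Running total after boundary: 0.191837.
Order-1 term: 1/12 · (-4.66472e-05 − (-0.0160000)) = 0.00132945.

S_1 ≈ 0.193166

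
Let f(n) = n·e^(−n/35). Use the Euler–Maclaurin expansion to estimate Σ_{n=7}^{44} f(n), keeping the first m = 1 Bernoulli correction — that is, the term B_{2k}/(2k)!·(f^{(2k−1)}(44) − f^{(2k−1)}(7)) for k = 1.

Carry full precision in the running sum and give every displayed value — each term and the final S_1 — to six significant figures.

S_1 ≈ 426.050

Integral: ∫_7^44 x·e^(−x/35) dx = 416.987.
Endpoint term: (f(7) + f(44))/2 = (5.73112 + 12.5165)/2 = 9.12380.
So far: 426.111.
k=1: B_{2}/(2)! × [f^{(1)}(44) − f^{(1)}(7)] = 1/12 × (-0.0731483 − 0.654985) = -0.0606777.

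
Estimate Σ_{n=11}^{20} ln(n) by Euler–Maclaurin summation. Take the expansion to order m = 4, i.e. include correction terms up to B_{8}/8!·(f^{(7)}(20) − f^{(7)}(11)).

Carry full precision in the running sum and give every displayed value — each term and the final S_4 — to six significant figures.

∫_11^20 ln(x) dx evaluates to 24.5378.
Boundary: ½(f(11) + f(20)) = ½(2.39790 + 2.99573) = 2.69681.
Running total after boundary: 27.2346.
Order-1 term: 1/12 · (0.0500000 − 0.0909091) = -0.00340909.
After k=1: 27.2312.
Order-2 term: −1/720 · (0.000250000 − 0.00150263) = 1.73976e-06.
After k=2: 27.2312.
Order-3 term: 1/30240 · (7.50000e-06 − 0.000149021) = -4.67993e-09.
After k=3: 27.2312.
Order-4 term: −1/1209600 · (5.62500e-07 − 3.69474e-05) = 3.00801e-11.

S_4 ≈ 27.2312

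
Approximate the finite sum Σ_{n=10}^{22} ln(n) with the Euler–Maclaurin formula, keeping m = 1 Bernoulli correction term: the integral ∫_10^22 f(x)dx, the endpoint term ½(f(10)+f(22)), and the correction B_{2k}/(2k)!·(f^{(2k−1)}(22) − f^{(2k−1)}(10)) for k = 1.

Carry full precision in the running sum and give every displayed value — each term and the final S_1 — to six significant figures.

The integral term ∫_10^22 ln(x) dx = 32.9771.
½[f(10) + f(22)] = ½[2.30259 + 3.09104] = 2.69681.
Running total after boundary: 35.6739.
k=1: B_{2}/(2)! × [f^{(1)}(22) − f^{(1)}(10)] = 1/12 × (0.0454545 − 0.100000) = -0.00454545.

S_1 ≈ 35.6694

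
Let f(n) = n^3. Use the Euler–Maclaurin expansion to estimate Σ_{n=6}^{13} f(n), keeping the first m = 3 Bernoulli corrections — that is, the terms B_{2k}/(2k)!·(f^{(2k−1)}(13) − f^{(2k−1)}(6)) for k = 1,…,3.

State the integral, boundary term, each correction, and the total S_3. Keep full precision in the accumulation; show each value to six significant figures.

Integral: ∫_6^13 x^3 dx = 6816.25.
Boundary: ½(f(6) + f(13)) = ½(216.000 + 2197.00) = 1206.50.
Integral + boundary = 8022.75.
Correction k=1: B_{2}/2! · (f^{(1)}(13) − f^{(1)}(6)) = 1/12 · (507.000 − 108.000) = 33.2500.
Partial sum through k=1: 8056.00.
Correction k=2: B_{4}/4! · (f^{(3)}(13) − f^{(3)}(6)) = −1/720 · (6.00000 − 6.00000) = 0.00000.
Partial sum through k=2: 8056.00.
Correction k=3: B_{6}/6! · (f^{(5)}(13) − f^{(5)}(6)) = 1/30240 · (0.00000 − 0.00000) = 0.00000.

S_3 ≈ 8056.00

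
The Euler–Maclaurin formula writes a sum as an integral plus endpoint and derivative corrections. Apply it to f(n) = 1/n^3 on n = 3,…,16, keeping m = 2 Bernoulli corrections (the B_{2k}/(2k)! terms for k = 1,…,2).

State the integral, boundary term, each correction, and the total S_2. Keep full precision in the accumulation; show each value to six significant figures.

S_2 ≈ 0.0752113

∫_3^16 1/x^3 dx evaluates to 0.0536024.
Endpoint term: (f(3) + f(16))/2 = (0.0370370 + 0.000244141)/2 = 0.0186406.
Integral + boundary = 0.0722430.
k=1: B_{2}/(2)! × [f^{(1)}(16) − f^{(1)}(3)] = 1/12 × (-4.57764e-05 − (-0.0370370)) = 0.00308261.
After k=1: 0.0753256.
k=2: B_{4}/(4)! × [f^{(3)}(16) − f^{(3)}(3)] = −1/720 × (-3.57628e-06 − (-0.0823045)) = -0.000114307.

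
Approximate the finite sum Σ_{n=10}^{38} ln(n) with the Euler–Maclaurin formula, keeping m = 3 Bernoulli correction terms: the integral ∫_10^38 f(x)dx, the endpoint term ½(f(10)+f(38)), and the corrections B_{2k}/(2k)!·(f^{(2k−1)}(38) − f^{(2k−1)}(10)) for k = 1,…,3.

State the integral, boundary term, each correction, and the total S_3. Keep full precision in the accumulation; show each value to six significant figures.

S_3 ≈ 90.1664

The integral term ∫_10^38 ln(x) dx = 87.2024.
Endpoint term: (f(10) + f(38))/2 = (2.30259 + 3.63759)/2 = 2.97009.
So far: 90.1725.
k=1: B_{2}/(2)! × [f^{(1)}(38) − f^{(1)}(10)] = 1/12 × (0.0263158 − 0.100000) = -0.00614035.
Running total after k=1: 90.1664.
k=2: B_{4}/(4)! × [f^{(3)}(38) − f^{(3)}(10)] = −1/720 × (3.64485e-05 − 0.00200000) = 2.72715e-06.
Running total after k=2: 90.1664.
k=3: B_{6}/(6)! × [f^{(5)}(38) − f^{(5)}(10)] = 1/30240 × (3.02896e-07 − 0.000240000) = -7.92649e-09.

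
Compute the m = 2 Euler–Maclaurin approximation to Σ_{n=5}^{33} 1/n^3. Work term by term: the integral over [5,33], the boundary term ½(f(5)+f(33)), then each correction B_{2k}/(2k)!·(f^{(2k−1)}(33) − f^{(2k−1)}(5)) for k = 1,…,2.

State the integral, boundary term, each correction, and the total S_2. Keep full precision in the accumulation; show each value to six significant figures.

S_2 ≈ 0.0239492

∫_5^33 1/x^3 dx evaluates to 0.0195409.
Boundary: ½(f(5) + f(33)) = ½(0.00800000 + 2.78265e-05) = 0.00401391.
Running total after boundary: 0.0235548.
Correction k=1: B_{2}/2! · (f^{(1)}(33) − f^{(1)}(5)) = 1/12 · (-2.52968e-06 − (-0.00480000)) = 0.000399789.
Partial sum through k=1: 0.0239546.
Correction k=2: B_{4}/4! · (f^{(3)}(33) − f^{(3)}(5)) = −1/720 · (-4.64588e-08 − (-0.00384000)) = -5.33327e-06.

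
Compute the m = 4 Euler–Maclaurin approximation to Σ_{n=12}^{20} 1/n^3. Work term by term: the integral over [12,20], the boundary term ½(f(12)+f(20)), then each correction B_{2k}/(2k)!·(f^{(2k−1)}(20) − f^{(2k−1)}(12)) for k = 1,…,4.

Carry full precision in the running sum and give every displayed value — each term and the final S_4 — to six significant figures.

The integral term ∫_12^20 1/x^3 dx = 0.00222222.
½[f(12) + f(20)] = ½[0.000578704 + 0.000125000] = 0.000351852.
Integral + boundary = 0.00257407.
Correction k=1: B_{2}/2! · (f^{(1)}(20) − f^{(1)}(12)) = 1/12 · (-1.87500e-05 − (-0.000144676)) = 1.04938e-05.
After k=1: 0.00258457.
Correction k=2: B_{4}/4! · (f^{(3)}(20) − f^{(3)}(12)) = −1/720 · (-9.37500e-07 − (-2.00939e-05)) = -2.66061e-08.
After k=2: 0.00258454.
Correction k=3: B_{6}/6! · (f^{(5)}(20) − f^{(5)}(12)) = 1/30240 · (-9.84375e-08 − (-5.86071e-06)) = 1.90551e-10.
After k=3: 0.00258454.
Correction k=4: B_{8}/8! · (f^{(7)}(20) − f^{(7)}(12)) = −1/1209600 · (-1.77188e-08 − (-2.93036e-06)) = -2.40794e-12.

S_4 ≈ 0.00258454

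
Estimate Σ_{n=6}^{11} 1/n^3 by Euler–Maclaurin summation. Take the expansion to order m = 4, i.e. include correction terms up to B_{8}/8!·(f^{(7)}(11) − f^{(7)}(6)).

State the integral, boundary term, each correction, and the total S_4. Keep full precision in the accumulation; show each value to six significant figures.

∫_6^11 1/x^3 dx evaluates to 0.00975666.
Endpoint term: (f(6) + f(11))/2 = (0.00462963 + 0.000751315)/2 = 0.00269047.
Integral + boundary = 0.0124471.
k=1: B_{2}/(2)! × [f^{(1)}(11) − f^{(1)}(6)] = 1/12 × (-0.000204904 − (-0.00231481)) = 0.000175826.
After k=1: 0.0126230.
k=2: B_{4}/(4)! × [f^{(3)}(11) − f^{(3)}(6)] = −1/720 × (-3.38684e-05 − (-0.00128601)) = -1.73908e-06.
After k=2: 0.0126212.
k=3: B_{6}/(6)! × [f^{(5)}(11) − f^{(5)}(6)] = 1/30240 × (-1.17560e-05 − (-0.00150034)) = 4.92258e-08.
After k=3: 0.0126213.
k=4: B_{8}/(8)! × [f^{(7)}(11) − f^{(7)}(6)] = −1/1209600 × (-6.99530e-06 − (-0.00300069)) = -2.47494e-09.

S_4 ≈ 0.0126213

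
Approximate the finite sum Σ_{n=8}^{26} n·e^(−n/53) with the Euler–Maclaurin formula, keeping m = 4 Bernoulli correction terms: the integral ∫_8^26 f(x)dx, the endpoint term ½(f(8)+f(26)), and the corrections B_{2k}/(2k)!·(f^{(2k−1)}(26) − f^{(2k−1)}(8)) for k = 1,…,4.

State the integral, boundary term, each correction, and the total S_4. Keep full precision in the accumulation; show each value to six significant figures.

S_4 ≈ 227.794

∫_8^26 x·e^(−x/53) dx evaluates to 216.430.
Endpoint term: (f(8) + f(26))/2 = (6.87917 + 15.9193)/2 = 11.3992.
Integral + boundary = 227.829.
k=1: B_{2}/(2)! × [f^{(1)}(26) − f^{(1)}(8)] = 1/12 × (0.311916 − 0.730101) = -0.0348487.
After k=1: 227.794.
k=2: B_{4}/(4)! × [f^{(3)}(26) − f^{(3)}(8)] = −1/720 × (0.000546983 − 0.000872159) = 4.51633e-07.
After k=2: 227.794.
k=3: B_{6}/(6)! × [f^{(5)}(26) − f^{(5)}(8)] = 1/30240 × (3.49920e-07 − 5.28445e-07) = -5.90362e-12.
After k=3: 227.794.
k=4: B_{8}/(8)! × [f^{(7)}(26) − f^{(7)}(8)] = −1/1209600 × (1.79820e-10 − 2.65718e-10) = 7.10139e-17.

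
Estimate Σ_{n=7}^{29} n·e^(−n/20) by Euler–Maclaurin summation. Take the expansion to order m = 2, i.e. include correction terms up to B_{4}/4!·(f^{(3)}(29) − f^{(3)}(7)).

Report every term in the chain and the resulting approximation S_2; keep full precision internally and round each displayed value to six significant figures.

S_2 ≈ 156.473

∫_7^29 x·e^(−x/20) dx evaluates to 150.653.
Endpoint term: (f(7) + f(29))/2 = (4.93282 + 6.80254)/2 = 5.86768.
Running total after boundary: 156.520.
k=1: B_{2}/(2)! × [f^{(1)}(29) − f^{(1)}(7)] = 1/12 × (-0.105557 − 0.458047) = -0.0469670.
Running total after k=1: 156.473.
k=2: B_{4}/(4)! × [f^{(3)}(29) − f^{(3)}(7)] = −1/720 × (0.000908960 − 0.00466856) = 5.22166e-06.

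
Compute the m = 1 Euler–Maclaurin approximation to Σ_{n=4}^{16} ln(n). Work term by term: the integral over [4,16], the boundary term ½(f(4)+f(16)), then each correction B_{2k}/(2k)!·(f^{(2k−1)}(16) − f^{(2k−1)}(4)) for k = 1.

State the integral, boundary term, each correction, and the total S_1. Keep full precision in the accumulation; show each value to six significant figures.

The integral term ∫_4^16 ln(x) dx = 26.8162.
Endpoint term: (f(4) + f(16))/2 = (1.38629 + 2.77259)/2 = 2.07944.
Integral + boundary = 28.8957.
Order-1 term: 1/12 · (0.0625000 − 0.250000) = -0.0156250.

S_1 ≈ 28.8801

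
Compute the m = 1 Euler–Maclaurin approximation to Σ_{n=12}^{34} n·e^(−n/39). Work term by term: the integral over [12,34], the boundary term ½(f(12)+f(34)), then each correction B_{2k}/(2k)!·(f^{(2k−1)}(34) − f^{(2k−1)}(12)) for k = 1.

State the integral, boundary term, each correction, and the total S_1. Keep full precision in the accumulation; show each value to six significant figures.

S_1 ≈ 283.063

Integral: ∫_12^34 x·e^(−x/39) dx = 271.580.
Endpoint term: (f(12) + f(34))/2 = (8.82170 + 14.2188)/2 = 11.5203.
So far: 283.101.
Order-1 term: 1/12 · (0.0536154 − 0.508944) = -0.0379441.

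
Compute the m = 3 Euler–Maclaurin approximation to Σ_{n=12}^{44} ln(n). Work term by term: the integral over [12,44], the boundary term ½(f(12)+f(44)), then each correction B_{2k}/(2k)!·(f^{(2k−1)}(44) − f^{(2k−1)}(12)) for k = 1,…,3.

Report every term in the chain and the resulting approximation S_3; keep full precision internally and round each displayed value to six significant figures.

S_3 ≈ 107.815

The integral term ∫_12^44 ln(x) dx = 104.685.
½[f(12) + f(44)] = ½[2.48491 + 3.78419] = 3.13455.
Running total after boundary: 107.820.
Order-1 term: 1/12 · (0.0227273 − 0.0833333) = -0.00505051.
After k=1: 107.815.
Order-2 term: −1/720 · (2.34786e-05 − 0.00115741) = 1.57490e-06.
After k=2: 107.815.
Order-3 term: 1/30240 · (1.45528e-07 − 9.64506e-05) = -3.18469e-09.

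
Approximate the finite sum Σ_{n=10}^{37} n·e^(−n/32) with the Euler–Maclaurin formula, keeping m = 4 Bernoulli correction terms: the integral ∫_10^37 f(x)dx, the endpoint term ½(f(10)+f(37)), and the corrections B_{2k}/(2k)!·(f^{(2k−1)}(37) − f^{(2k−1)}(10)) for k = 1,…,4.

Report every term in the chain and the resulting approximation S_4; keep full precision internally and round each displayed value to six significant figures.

Integral: ∫_10^37 x·e^(−x/32) dx = 288.513.
Boundary: ½(f(10) + f(37)) = ½(7.31616 + 11.6426) = 9.47936.
Integral + boundary = 297.993.
Correction k=1: B_{2}/2! · (f^{(1)}(37) − f^{(1)}(10)) = 1/12 · (-0.0491662 − 0.502986) = -0.0460127.
Running total after k=1: 297.947.
Correction k=2: B_{4}/4! · (f^{(3)}(37) − f^{(3)}(10)) = −1/720 · (0.000566564 − 0.00192013) = 1.87996e-06.
Running total after k=2: 297.947.
Correction k=3: B_{6}/6! · (f^{(5)}(37) − f^{(5)}(10)) = 1/30240 · (1.15346e-06 − 3.27058e-06) = -7.00105e-11.
Running total after k=3: 297.947.
Correction k=4: B_{8}/8! · (f^{(7)}(37) − f^{(7)}(10)) = −1/1209600 · (1.71253e-09 − 4.55666e-09) = 2.35130e-15.

S_4 ≈ 297.947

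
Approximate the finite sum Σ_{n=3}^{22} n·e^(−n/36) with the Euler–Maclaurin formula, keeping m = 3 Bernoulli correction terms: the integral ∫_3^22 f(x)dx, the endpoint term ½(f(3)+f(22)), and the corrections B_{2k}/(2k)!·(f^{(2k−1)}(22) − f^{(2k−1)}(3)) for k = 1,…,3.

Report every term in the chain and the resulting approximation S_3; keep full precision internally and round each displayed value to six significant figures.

S_3 ≈ 165.783

∫_3^22 x·e^(−x/36) dx evaluates to 158.486.
Endpoint term: (f(3) + f(22))/2 = (2.76013 + 11.9404)/2 = 7.35029.
Integral + boundary = 165.836.
k=1: B_{2}/(2)! × [f^{(1)}(22) − f^{(1)}(3)] = 1/12 × (0.211068 − 0.843374) = -0.0526921.
Partial sum through k=1: 165.783.
k=2: B_{4}/(4)! × [f^{(3)}(22) − f^{(3)}(3)] = −1/720 × (0.00100043 − 0.00207057) = 1.48630e-06.
Partial sum through k=2: 165.783.
k=3: B_{6}/(6)! × [f^{(5)}(22) − f^{(5)}(3)] = 1/30240 × (1.41822e-06 − 2.69321e-06) = -4.21624e-11.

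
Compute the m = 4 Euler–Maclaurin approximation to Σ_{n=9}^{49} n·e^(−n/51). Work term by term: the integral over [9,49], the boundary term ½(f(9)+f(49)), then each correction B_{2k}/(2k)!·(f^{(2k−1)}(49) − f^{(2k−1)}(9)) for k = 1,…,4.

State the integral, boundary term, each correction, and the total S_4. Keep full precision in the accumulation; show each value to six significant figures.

S_4 ≈ 626.830

The integral term ∫_9^49 x·e^(−x/51) dx = 613.741.
½[f(9) + f(49)] = ½[7.54401 + 18.7470] = 13.1455.
So far: 626.886.
Order-1 term: 1/12 · (0.0150036 − 0.690302) = -0.0562748.
After k=1: 626.830.
Order-2 term: −1/720 · (0.000299957 − 0.000909938) = 8.47195e-07.
After k=2: 626.830.
Order-3 term: 1/30240 · (2.28430e-07 − 5.97646e-07) = -1.22095e-11.
After k=3: 626.830.
Order-4 term: −1/1209600 · (1.31310e-10 − 3.25048e-10) = 1.60168e-16.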